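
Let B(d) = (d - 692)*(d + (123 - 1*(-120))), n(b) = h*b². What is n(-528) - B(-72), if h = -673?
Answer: -187490988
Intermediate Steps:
n(b) = -673*b²
B(d) = (-692 + d)*(243 + d) (B(d) = (-692 + d)*(d + (123 + 120)) = (-692 + d)*(d + 243) = (-692 + d)*(243 + d))
n(-528) - B(-72) = -673*(-528)² - (-168156 + (-72)² - 449*(-72)) = -673*278784 - (-168156 + 5184 + 32328) = -187621632 - 1*(-130644) = -187621632 + 130644 = -187490988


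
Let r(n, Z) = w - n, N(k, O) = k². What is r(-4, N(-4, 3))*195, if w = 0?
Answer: 780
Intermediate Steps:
r(n, Z) = -n (r(n, Z) = 0 - n = -n)
r(-4, N(-4, 3))*195 = -1*(-4)*195 = 4*195 = 780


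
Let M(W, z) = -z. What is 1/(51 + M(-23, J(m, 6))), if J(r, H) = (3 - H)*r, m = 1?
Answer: 1/54 ≈ 0.018519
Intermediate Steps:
J(r, H) = r*(3 - H)
1/(51 + M(-23, J(m, 6))) = 1/(51 - (3 - 1*6)) = 1/(51 - (3 - 6)) = 1/(51 - (-3)) = 1/(51 - 1*(-3)) = 1/(51 + 3) = 1/54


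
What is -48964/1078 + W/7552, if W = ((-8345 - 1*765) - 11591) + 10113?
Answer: -47648749/1017632 ≈ -46.823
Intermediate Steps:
W = -10588 (W = ((-8345 - 765) - 11591) + 10113 = (-9110 - 11591) + 10113 = -20701 + 10113 = -10588)
-48964/1078 + W/7552 = -48964/1078 - 10588/7552 = -48964*1/1078 - 10588*1/7552 = -24482/539 - 2647/1888 = -47648749/1017632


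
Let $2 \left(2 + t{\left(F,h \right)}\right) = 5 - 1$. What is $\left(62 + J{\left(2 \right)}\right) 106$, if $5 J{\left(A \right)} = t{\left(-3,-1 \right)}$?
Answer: $6572$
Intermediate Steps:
$t{\left(F,h \right)} = 0$ ($t{\left(F,h \right)} = -2 + \frac{5 - 1}{2} = -2 + \frac{1}{2} \cdot 4 = -2 + 2 = 0$)
$J{\left(A \right)} = 0$ ($J{\left(A \right)} = \frac{1}{5} \cdot 0 = 0$)
$\left(62 + J{\left(2 \right)}\right) 106 = \left(62 + 0\right) 106 = 62 \cdot 106 = 6572$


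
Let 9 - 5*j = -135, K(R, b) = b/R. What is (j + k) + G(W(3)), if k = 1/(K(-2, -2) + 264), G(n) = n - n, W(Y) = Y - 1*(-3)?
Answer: 7633/265 ≈ 28.804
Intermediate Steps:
j = 144/5 (j = 9/5 - ⅕*(-135) = 9/5 + 27 = 144/5 ≈ 28.800)
W(Y) = 3 + Y (W(Y) = Y + 3 = 3 + Y)
G(n) = 0
k = 1/265 (k = 1/(-2/(-2) + 264) = 1/(-2*(-½) + 264) = 1/(1 + 264) = 1/265 ≈ 0.0037736)
(j + k) + G(W(3)) = (144/5 + 1/265) + 0 = 7633/265 + 0 = 7633/265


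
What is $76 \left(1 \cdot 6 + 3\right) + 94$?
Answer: $778$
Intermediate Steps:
$76 \left(1 \cdot 6 + 3\right) + 94 = 76 \left(6 + 3\right) + 94 = 76 \cdot 9 + 94 = 684 + 94 = 778$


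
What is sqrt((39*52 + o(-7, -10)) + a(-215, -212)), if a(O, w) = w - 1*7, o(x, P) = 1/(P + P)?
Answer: 11*sqrt(1495)/10 ≈ 42.532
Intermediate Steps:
o(x, P) = 1/(2*P)
a(O, w) = -7 + w (a(O, w) = w - 7 = -7 + w)
sqrt((39*52 + o(-7, -10)) + a(-215, -212)) = sqrt((39*52 + (1/2)/(-10)) + (-7 - 212)) = sqrt((2028 + (1/2)*(-1/10)) - 219) = sqrt((2028 - 1/20) - 219) = sqrt(40559/20 - 219) = sqrt(36179/20) = 11*sqrt(1495)/10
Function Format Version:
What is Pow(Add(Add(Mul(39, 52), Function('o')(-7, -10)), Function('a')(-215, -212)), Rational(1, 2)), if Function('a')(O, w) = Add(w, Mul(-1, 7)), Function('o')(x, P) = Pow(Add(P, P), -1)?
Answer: Mul(Rational(11, 10), Pow(1495, Rational(1, 2))) ≈ 42.532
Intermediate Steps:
Function('o')(x, P) = Mul(Rational(1, 2), Pow(P, -1)) (Function('o')(x, P) = Pow(Mul(2, P), -1) = Mul(Rational(1, 2), Pow(P, -1)))
Function('a')(O, w) = Add(-7, w) (Function('a')(O, w) = Add(w, -7) = Add(-7, w))
Pow(Add(Add(Mul(39, 52), Function('o')(-7, -10)), Function('a')(-215, -212)), Rational(1, 2)) = Pow(Add(Add(Mul(39, 52), Mul(Rational(1, 2), Pow(-10, -1))), Add(-7, -212)), Rational(1, 2)) = Pow(Add(Add(2028, Mul(Rational(1, 2), Rational(-1, 10))), -219), Rational(1, 2)) = Pow(Add(Add(2028, Rational(-1, 20)), -219), Rational(1, 2)) = Pow(Add(Rational(40559, 20), -219), Rational(1, 2)) = Pow(Rational(36179, 20), Rational(1, 2)) = Mul(Rational(11, 10), Pow(1495, Rational(1, 2)))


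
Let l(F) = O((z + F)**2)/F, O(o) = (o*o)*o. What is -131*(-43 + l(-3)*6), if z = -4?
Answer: 30829671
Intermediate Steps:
O(o) = o**3 (O(o) = o**2*o = o**3)
l(F) = (-4 + F)**6/F (l(F) = ((-4 + F)**2)**3/F = (-4 + F)**6/F)
-131*(-43 + l(-3)*6) = -131*(-43 + ((-4 - 3)**6/(-3))*6) = -131*(-43 - 1/3*(-7)**6*6) = -131*(-43 - 1/3*117649*6) = -131*(-43 - 117649/3*6) = -131*(-43 - 235298) = -131*(-235341) = 30829671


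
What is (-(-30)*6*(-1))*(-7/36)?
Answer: 35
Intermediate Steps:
(-(-30)*6*(-1))*(-7/36) = (-6*(-30)*(-1))*(-7*1/36) = (180*(-1))*(-7/36) = -180*(-7/36) = 35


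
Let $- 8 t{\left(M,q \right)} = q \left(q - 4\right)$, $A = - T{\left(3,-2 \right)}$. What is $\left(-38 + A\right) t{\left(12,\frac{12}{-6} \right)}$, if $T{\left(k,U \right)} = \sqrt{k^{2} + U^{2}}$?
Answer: $57 + \frac{3 \sqrt{13}}{2} \approx 62.408$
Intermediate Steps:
$T{\left(k,U \right)} = \sqrt{U^{2} + k^{2}}$
$A = - \sqrt{13}$ ($A = - \sqrt{\left(-2\right)^{2} + 3^{2}} = - \sqrt{4 + 9} = - \sqrt{13} \approx -3.6056$)
$t{\left(M,q \right)} = - \frac{q \left(-4 + q\right)}{8}$ ($t{\left(M,q \right)} = - \frac{q \left(q - 4\right)}{8} = - \frac{q \left(-4 + q\right)}{8}$)
$\left(-38 + A\right) t{\left(12,\frac{12}{-6} \right)} = \left(-38 - \sqrt{13}\right) \frac{\frac{12}{-6} \left(4 - \frac{12}{-6}\right)}{8} = \left(-38 - \sqrt{13}\right) \frac{12 \left(- \frac{1}{6}\right) \left(4 - 12 \left(- \frac{1}{6}\right)\right)}{8} = \left(-38 - \sqrt{13}\right) \frac{1}{8} \left(-2\right) \left(4 - -2\right) = \left(-38 - \sqrt{13}\right) \frac{1}{8} \left(-2\right) \left(4 + 2\right) = \left(-38 - \sqrt{13}\right) \frac{1}{8} \left(-2\right) 6 = \left(-38 - \sqrt{13}\right) \left(- \frac{3}{2}\right) = 57 + \frac{3 \sqrt{13}}{2}$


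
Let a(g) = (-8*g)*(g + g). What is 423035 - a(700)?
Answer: 8263035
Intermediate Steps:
a(g) = -16*g**2 (a(g) = (-8*g)*(2*g) = -16*g**2)
423035 - a(700) = 423035 - (-16)*700**2 = 423035 - (-16)*490000 = 423035 - 1*(-7840000) = 423035 + 7840000 = 8263035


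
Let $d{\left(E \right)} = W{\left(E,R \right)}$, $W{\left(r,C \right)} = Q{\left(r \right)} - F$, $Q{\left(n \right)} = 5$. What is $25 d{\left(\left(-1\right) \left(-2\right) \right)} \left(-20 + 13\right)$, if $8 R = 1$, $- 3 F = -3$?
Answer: $-700$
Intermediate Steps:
$F = 1$ ($F = \left(- \frac{1}{3}\right) \left(-3\right) = 1$)
$R = \frac{1}{8}$ ($R = \frac{1}{8} \cdot 1 = \frac{1}{8} \approx 0.125$)
$W{\left(r,C \right)} = 4$ ($W{\left(r,C \right)} = 5 - 1 = 4$)
$d{\left(E \right)} = 4$
$25 d{\left(\left(-1\right) \left(-2\right) \right)} \left(-20 + 13\right) = 25 \cdot 4 \left(-20 + 13\right) = 100 \left(-7\right) = -700$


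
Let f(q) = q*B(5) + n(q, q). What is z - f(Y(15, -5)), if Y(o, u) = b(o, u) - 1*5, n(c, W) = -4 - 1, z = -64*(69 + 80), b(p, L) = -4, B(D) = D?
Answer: -9486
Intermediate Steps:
z = -9536 (z = -64*149 = -9536)
n(c, W) = -5
Y(o, u) = -9 (Y(o, u) = -4 - 1*5 = -4 - 5 = -9)
f(q) = -5 + 5*q (f(q) = q*5 - 5 = 5*q - 5 = -5 + 5*q)
z - f(Y(15, -5)) = -9536 - (-5 + 5*(-9)) = -9536 - (-5 - 45) = -9536 - 1*(-50) = -9536 + 50 = -9486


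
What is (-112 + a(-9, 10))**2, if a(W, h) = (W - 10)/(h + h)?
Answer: 5103081/400 ≈ 12758.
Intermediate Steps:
a(W, h) = (-10 + W)/(2*h) (a(W, h) = (-10 + W)/((2*h)) = (-10 + W)*(1/(2*h)) = (-10 + W)/(2*h))
(-112 + a(-9, 10))**2 = (-112 + (1/2)*(-10 - 9)/10)**2 = (-112 + (1/2)*(1/10)*(-19))**2 = (-112 - 19/20)**2 = (-2259/20)**2 = 5103081/400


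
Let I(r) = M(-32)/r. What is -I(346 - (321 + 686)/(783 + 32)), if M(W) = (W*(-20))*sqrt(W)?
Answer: -2086400*I*sqrt(2)/280983 ≈ -10.501*I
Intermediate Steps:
M(W) = -20*W**(3/2) (M(W) = (-20*W)*sqrt(W) = -20*W**(3/2))
I(r) = 2560*I*sqrt(2)/r (I(r) = (-(-2560)*I*sqrt(2))/r = (2560*I*sqrt(2))/r = 2560*I*sqrt(2)/r)
-I(346 - (321 + 686)/(783 + 32)) = -2560*I*sqrt(2)/(346 - (321 + 686)/(783 + 32)) = -2560*I*sqrt(2)/(346 - 1007/815) = -2560*I*sqrt(2)/280983/815 = -2560*I*sqrt(2)*815/280983 = -2086400*I*sqrt(2)/280983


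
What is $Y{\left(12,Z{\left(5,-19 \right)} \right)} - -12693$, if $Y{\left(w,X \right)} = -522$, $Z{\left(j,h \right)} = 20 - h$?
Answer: $12171$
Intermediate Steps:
$Y{\left(12,Z{\left(5,-19 \right)} \right)} - -12693 = -522 - -12693 = -522 + 12693 = 12171$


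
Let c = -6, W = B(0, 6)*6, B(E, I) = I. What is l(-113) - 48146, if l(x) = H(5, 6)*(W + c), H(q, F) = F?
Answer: -47966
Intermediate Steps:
W = 36 (W = 6*6 = 36)
l(x) = 180 (l(x) = 6*(36 - 6) = 6*30 = 180)
l(-113) - 48146 = 180 - 48146 = -47966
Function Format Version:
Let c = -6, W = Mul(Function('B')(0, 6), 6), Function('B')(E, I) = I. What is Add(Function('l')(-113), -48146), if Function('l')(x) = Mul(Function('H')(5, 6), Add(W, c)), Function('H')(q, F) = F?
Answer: -47966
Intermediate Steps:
W = 36 (W = Mul(6, 6) = 36)
Function('l')(x) = 180 (Function('l')(x) = Mul(6, Add(36, -6)) = Mul(6, 30) = 180)
Add(Function('l')(-113), -48146) = Add(180, -48146) = -47966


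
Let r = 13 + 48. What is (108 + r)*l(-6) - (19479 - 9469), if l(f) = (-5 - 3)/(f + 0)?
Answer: -29354/3 ≈ -9784.7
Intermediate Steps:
r = 61
l(f) = -8/f
(108 + r)*l(-6) - (19479 - 9469) = (108 + 61)*(-8/(-6)) - (19479 - 9469) = 169*(-8*(-⅙)) - 1*10010 = 169*(4/3) - 10010 = 676/3 - 10010 = -29354/3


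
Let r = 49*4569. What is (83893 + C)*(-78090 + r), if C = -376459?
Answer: -42653489706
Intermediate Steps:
r = 223881
(83893 + C)*(-78090 + r) = (83893 - 376459)*(-78090 + 223881) = -292566*145791 = -42653489706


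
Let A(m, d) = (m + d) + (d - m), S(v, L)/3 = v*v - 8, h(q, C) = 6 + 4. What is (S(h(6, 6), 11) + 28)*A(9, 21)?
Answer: 12768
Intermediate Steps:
h(q, C) = 10
S(v, L) = -24 + 3*v² (S(v, L) = 3*(v*v - 8) = 3*(v² - 8) = 3*(-8 + v²) = -24 + 3*v²)
A(m, d) = 2*d (A(m, d) = (d + m) + (d - m) = 2*d)
(S(h(6, 6), 11) + 28)*A(9, 21) = ((-24 + 3*10²) + 28)*(2*21) = ((-24 + 3*100) + 28)*42 = ((-24 + 300) + 28)*42 = (276 + 28)*42 = 304*42 = 12768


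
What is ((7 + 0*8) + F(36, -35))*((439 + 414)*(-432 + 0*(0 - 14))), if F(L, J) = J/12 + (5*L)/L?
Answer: -3347172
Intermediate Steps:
F(L, J) = 5 + J/12 (F(L, J) = J*(1/12) + 5 = J/12 + 5 = 5 + J/12)
((7 + 0*8) + F(36, -35))*((439 + 414)*(-432 + 0*(0 - 14))) = ((7 + 0*8) + (5 + (1/12)*(-35)))*((439 + 414)*(-432 + 0*(0 - 14))) = ((7 + 0) + (5 - 35/12))*(853*(-432 + 0*(-14))) = (7 + 25/12)*(853*(-432 + 0)) = 109*(853*(-432))/12 = (109/12)*(-368496) = -3347172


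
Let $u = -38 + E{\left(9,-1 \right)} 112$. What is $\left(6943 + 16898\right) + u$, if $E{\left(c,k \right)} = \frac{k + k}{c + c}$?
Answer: $\frac{214115}{9} \approx 23791.0$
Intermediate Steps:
$E{\left(c,k \right)} = \frac{k}{c}$ ($E{\left(c,k \right)} = \frac{2 k}{2 c} = 2 k \frac{1}{2 c} = \frac{k}{c}$)
$u = - \frac{454}{9}$ ($u = -38 + - \frac{1}{9} \cdot 112 = -38 + \left(-1\right) \frac{1}{9} \cdot 112 = -38 - \frac{112}{9} = - \frac{454}{9} \approx -50.444$)
$\left(6943 + 16898\right) + u = \left(6943 + 16898\right) - \frac{454}{9} = 23841 - \frac{454}{9} = \frac{214115}{9}$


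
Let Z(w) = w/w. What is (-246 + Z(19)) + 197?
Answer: -48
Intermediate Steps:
Z(w) = 1
(-246 + Z(19)) + 197 = (-246 + 1) + 197 = -245 + 197 = -48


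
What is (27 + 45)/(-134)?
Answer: -36/67 ≈ -0.53731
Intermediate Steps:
(27 + 45)/(-134) = -1/134*72 = -36/67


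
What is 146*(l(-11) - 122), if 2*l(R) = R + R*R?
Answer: -9782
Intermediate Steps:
l(R) = R/2 + R²/2 (l(R) = (R + R*R)/2 = (R + R²)/2 = R/2 + R²/2)
146*(l(-11) - 122) = 146*((½)*(-11)*(1 - 11) - 122) = 146*((½)*(-11)*(-10) - 122) = 146*(55 - 122) = 146*(-67) = -9782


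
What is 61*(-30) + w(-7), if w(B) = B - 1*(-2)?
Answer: -1835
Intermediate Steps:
w(B) = 2 + B (w(B) = B + 2 = 2 + B)
61*(-30) + w(-7) = 61*(-30) + (2 - 7) = -1830 - 5 = -1835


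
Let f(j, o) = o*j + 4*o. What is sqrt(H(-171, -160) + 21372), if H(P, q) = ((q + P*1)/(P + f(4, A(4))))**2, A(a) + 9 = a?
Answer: sqrt(951612373)/211 ≈ 146.20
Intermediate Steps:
A(a) = -9 + a
f(j, o) = 4*o + j*o (f(j, o) = j*o + 4*o = 4*o + j*o)
H(P, q) = (P + q)**2/(-40 + P)**2 (H(P, q) = ((q + P*1)/(P + (-9 + 4)*(4 + 4)))**2 = ((q + P)/(P - 5*8))**2 = ((P + q)/(P - 40))**2 = ((P + q)/(-40 + P))**2 = (P + q)**2/(-40 + P)**2)
sqrt(H(-171, -160) + 21372) = sqrt((-171 - 160)**2/(-40 - 171)**2 + 21372) = sqrt((-331)**2/(-211)**2 + 21372) = sqrt((1/44521)*109561 + 21372) = sqrt(109561/44521 + 21372) = sqrt(951612373/44521) = sqrt(951612373)/211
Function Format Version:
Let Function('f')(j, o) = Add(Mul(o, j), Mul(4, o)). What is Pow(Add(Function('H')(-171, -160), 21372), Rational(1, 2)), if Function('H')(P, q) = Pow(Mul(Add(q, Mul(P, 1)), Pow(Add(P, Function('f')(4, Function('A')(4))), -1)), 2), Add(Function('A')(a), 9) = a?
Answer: Mul(Rational(1, 211), Pow(951612373, Rational(1, 2))) ≈ 146.20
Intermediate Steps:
Function('A')(a) = Add(-9, a)
Function('f')(j, o) = Add(Mul(4, o), Mul(j, o)) (Function('f')(j, o) = Add(Mul(j, o), Mul(4, o)) = Add(Mul(4, o), Mul(j, o)))
Function('H')(P, q) = Mul(Pow(Add(-40, P), -2), Pow(Add(P, q), 2)) (Function('H')(P, q) = Pow(Mul(Add(q, Mul(P, 1)), Pow(Add(P, Mul(Add(-9, 4), Add(4, 4))), -1)), 2) = Pow(Mul(Add(q, P), Pow(Add(P, Mul(-5, 8)), -1)), 2) = Pow(Mul(Add(P, q), Pow(Add(P, -40), -1)), 2) = Pow(Mul(Add(P, q), Pow(Add(-40, P), -1)), 2) = Pow(Mul(Pow(Add(-40, P), -1), Add(P, q)), 2) = Mul(Pow(Add(-40, P), -2), Pow(Add(P, q), 2)))
Pow(Add(Function('H')(-171, -160), 21372), Rational(1, 2)) = Pow(Add(Mul(Pow(Add(-40, -171), -2), Pow(Add(-171, -160), 2)), 21372), Rational(1, 2)) = Pow(Add(Mul(Pow(-211, -2), Pow(-331, 2)), 21372), Rational(1, 2)) = Pow(Add(Mul(Rational(1, 44521), 109561), 21372), Rational(1, 2)) = Pow(Add(Rational(109561, 44521), 21372), Rational(1, 2)) = Pow(Rational(951612373, 44521), Rational(1, 2)) = Mul(Rational(1, 211), Pow(951612373, Rational(1, 2)))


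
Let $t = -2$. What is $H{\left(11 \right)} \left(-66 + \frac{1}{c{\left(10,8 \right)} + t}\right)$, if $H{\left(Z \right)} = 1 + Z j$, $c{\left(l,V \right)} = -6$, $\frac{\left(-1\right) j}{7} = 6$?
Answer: $\frac{243869}{8} \approx 30484.0$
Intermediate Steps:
$j = -42$ ($j = \left(-7\right) 6 = -42$)
$H{\left(Z \right)} = 1 - 42 Z$ ($H{\left(Z \right)} = 1 + Z \left(-42\right) = 1 - 42 Z$)
$H{\left(11 \right)} \left(-66 + \frac{1}{c{\left(10,8 \right)} + t}\right) = \left(1 - 462\right) \left(-66 + \frac{1}{-6 - 2}\right) = \left(1 - 462\right) \left(-66 + \frac{1}{-8}\right) = - 461 \left(-66 - \frac{1}{8}\right) = \left(-461\right) \left(- \frac{529}{8}\right) = \frac{243869}{8}$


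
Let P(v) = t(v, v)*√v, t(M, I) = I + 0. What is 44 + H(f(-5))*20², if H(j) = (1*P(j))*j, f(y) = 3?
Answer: 44 + 3600*√3 ≈ 6279.4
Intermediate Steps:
t(M, I) = I
P(v) = v^(3/2) (P(v) = v*√v = v^(3/2))
H(j) = j^(5/2) (H(j) = (1*j^(3/2))*j = j^(3/2)*j = j^(5/2))
44 + H(f(-5))*20² = 44 + 3^(5/2)*20² = 44 + (9*√3)*400 = 44 + 3600*√3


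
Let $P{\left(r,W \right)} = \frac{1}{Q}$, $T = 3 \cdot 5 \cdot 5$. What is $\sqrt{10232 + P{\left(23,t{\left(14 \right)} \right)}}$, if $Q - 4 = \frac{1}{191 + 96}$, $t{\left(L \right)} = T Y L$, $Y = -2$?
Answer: $\frac{\sqrt{13508626395}}{1149} \approx 101.15$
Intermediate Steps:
$T = 75$ ($T = 15 \cdot 5 = 75$)
$t{\left(L \right)} = - 150 L$ ($t{\left(L \right)} = 75 \left(-2\right) L = - 150 L$)
$Q = \frac{1149}{287}$ ($Q = 4 + \frac{1}{191 + 96} = 4 + \frac{1}{287} = \frac{1149}{287} \approx 4.0035$)
$P{\left(r,W \right)} = \frac{287}{1149}$ ($P{\left(r,W \right)} = \frac{1}{\frac{1149}{287}} = \frac{287}{1149}$)
$\sqrt{10232 + P{\left(23,t{\left(14 \right)} \right)}} = \sqrt{10232 + \frac{287}{1149}} = \sqrt{\frac{11756855}{1149}} = \frac{\sqrt{13508626395}}{1149}$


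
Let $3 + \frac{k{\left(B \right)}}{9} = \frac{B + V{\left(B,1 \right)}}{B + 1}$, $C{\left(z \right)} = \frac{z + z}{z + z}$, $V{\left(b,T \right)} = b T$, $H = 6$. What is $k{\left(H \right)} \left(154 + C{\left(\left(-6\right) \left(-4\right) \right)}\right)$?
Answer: $- \frac{12555}{7} \approx -1793.6$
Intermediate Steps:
$V{\left(b,T \right)} = T b$
$C{\left(z \right)} = 1$ ($C{\left(z \right)} = \frac{2 z}{2 z} = 2 z \frac{1}{2 z} = 1$)
$k{\left(B \right)} = -27 + \frac{18 B}{1 + B}$ ($k{\left(B \right)} = -27 + 9 \frac{B + 1 B}{B + 1} = -27 + 9 \frac{B + B}{1 + B} = -27 + 9 \frac{2 B}{1 + B} = -27 + \frac{18 B}{1 + B}$)
$k{\left(H \right)} \left(154 + C{\left(\left(-6\right) \left(-4\right) \right)}\right) = \frac{9 \left(-3 - 6\right)}{1 + 6} \left(154 + 1\right) = \frac{9 \left(-3 - 6\right)}{7} \cdot 155 = 9 \cdot \frac{1}{7} \left(-9\right) 155 = \left(- \frac{81}{7}\right) 155 = - \frac{12555}{7}$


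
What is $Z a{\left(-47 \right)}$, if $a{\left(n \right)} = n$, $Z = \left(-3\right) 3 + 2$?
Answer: $329$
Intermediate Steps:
$Z = -7$ ($Z = -9 + 2 = -7$)
$Z a{\left(-47 \right)} = \left(-7\right) \left(-47\right) = 329$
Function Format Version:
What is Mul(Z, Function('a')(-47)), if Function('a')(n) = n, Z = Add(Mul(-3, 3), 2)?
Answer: 329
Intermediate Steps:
Z = -7 (Z = Add(-9, 2) = -7)
Mul(Z, Function('a')(-47)) = Mul(-7, -47) = 329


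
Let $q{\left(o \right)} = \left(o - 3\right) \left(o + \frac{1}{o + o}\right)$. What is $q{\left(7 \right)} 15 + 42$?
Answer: $\frac{3264}{7} \approx 466.29$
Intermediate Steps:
$q{\left(o \right)} = \left(-3 + o\right) \left(o + \frac{1}{2 o}\right)$
$q{\left(7 \right)} 15 + 42 = \left(\frac{1}{2} + 7^{2} - 21 - \frac{3}{2 \cdot 7}\right) 15 + 42 = \left(\frac{1}{2} + 49 - 21 - \frac{3}{14}\right) 15 + 42 = \frac{198}{7} \cdot 15 + 42 = \frac{2970}{7} + 42 = \frac{3264}{7}$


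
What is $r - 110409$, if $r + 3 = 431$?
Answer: $-109981$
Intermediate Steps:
$r = 428$ ($r = -3 + 431 = 428$)
$r - 110409 = 428 - 110409 = -109981$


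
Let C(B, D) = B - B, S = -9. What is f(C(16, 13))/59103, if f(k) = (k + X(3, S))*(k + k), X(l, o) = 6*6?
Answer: 0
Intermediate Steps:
X(l, o) = 36
C(B, D) = 0
f(k) = 2*k*(36 + k) (f(k) = (k + 36)*(k + k) = (36 + k)*(2*k) = 2*k*(36 + k))
f(C(16, 13))/59103 = (2*0*(36 + 0))/59103 = (2*0*36)*(1/59103) = 0*(1/59103) = 0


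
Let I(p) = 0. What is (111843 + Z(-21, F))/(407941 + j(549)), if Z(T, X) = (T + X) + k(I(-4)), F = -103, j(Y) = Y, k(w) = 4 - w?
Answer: 111723/408490 ≈ 0.27350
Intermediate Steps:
Z(T, X) = 4 + T + X (Z(T, X) = (T + X) + (4 - 1*0) = (T + X) + (4 + 0) = (T + X) + 4 = 4 + T + X)
(111843 + Z(-21, F))/(407941 + j(549)) = (111843 + (4 - 21 - 103))/(407941 + 549) = (111843 - 120)/408490 = 111723*(1/408490) = 111723/408490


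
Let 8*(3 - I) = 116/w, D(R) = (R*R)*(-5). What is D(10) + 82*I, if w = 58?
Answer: -549/2 ≈ -274.50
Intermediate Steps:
D(R) = -5*R² (D(R) = R²*(-5) = -5*R²)
I = 11/4 (I = 3 - 29/(2*58) = 3 - ⅛*2 = 3 - ¼ = 11/4 ≈ 2.7500)
D(10) + 82*I = -5*10² + 82*(11/4) = -5*100 + 451/2 = -500 + 451/2 = -549/2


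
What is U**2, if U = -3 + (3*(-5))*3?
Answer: 2304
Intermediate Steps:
U = -48 (U = -3 - 15*3 = -3 - 45 = -48)
U**2 = (-48)**2 = 2304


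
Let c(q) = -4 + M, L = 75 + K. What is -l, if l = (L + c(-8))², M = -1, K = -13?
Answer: -3249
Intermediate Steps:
L = 62 (L = 75 - 13 = 62)
c(q) = -5 (c(q) = -4 - 1 = -5)
l = 3249 (l = (62 - 5)² = 57² = 3249)
-l = -1*3249 = -3249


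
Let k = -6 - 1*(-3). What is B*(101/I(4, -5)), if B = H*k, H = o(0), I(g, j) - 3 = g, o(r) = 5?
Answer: -1515/7 ≈ -216.43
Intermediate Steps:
I(g, j) = 3 + g
k = -3 (k = -6 + 3 = -3)
H = 5
B = -15 (B = 5*(-3) = -15)
B*(101/I(4, -5)) = -1515/(3 + 4) = -1515/7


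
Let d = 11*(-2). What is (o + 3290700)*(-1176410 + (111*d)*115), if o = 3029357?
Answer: -9209839862680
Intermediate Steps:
d = -22
(o + 3290700)*(-1176410 + (111*d)*115) = (3029357 + 3290700)*(-1176410 + (111*(-22))*115) = 6320057*(-1176410 - 2442*115) = 6320057*(-1176410 - 280830) = 6320057*(-1457240) = -9209839862680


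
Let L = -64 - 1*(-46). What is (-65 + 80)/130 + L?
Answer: -465/26 ≈ -17.885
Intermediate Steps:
L = -18 (L = -64 + 46 = -18)
(-65 + 80)/130 + L = (-65 + 80)/130 - 18 = (1/130)*15 - 18 = 3/26 - 18 = -465/26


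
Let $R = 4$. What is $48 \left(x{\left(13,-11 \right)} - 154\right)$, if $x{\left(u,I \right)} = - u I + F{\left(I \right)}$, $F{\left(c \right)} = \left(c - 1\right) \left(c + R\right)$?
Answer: $3504$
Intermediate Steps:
$F{\left(c \right)} = \left(-1 + c\right) \left(4 + c\right)$ ($F{\left(c \right)} = \left(c - 1\right) \left(c + 4\right) = \left(-1 + c\right) \left(4 + c\right)$)
$x{\left(u,I \right)} = -4 + I^{2} + 3 I - I u$ ($x{\left(u,I \right)} = - u I + \left(-4 + I^{2} + 3 I\right) = - I u + \left(-4 + I^{2} + 3 I\right) = -4 + I^{2} + 3 I - I u$)
$48 \left(x{\left(13,-11 \right)} - 154\right) = 48 \left(\left(-4 + \left(-11\right)^{2} + 3 \left(-11\right) - \left(-11\right) 13\right) - 154\right) = 48 \left(\left(-4 + 121 - 33 + 143\right) - 154\right) = 48 \left(227 - 154\right) = 48 \cdot 73 = 3504$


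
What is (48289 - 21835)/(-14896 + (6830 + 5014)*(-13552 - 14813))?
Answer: -13227/167984978 ≈ -7.8739e-5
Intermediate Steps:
(48289 - 21835)/(-14896 + (6830 + 5014)*(-13552 - 14813)) = 26454/(-14896 + 11844*(-28365)) = 26454/(-14896 - 335955060) = 26454/(-335969956) = 26454*(-1/335969956) = -13227/167984978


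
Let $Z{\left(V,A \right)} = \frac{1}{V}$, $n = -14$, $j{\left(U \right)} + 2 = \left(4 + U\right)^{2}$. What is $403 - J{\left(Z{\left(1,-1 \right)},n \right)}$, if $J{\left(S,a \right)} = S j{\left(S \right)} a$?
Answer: $725$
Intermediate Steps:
$j{\left(U \right)} = -2 + \left(4 + U\right)^{2}$
$J{\left(S,a \right)} = S a \left(-2 + \left(4 + S\right)^{2}\right)$ ($J{\left(S,a \right)} = S \left(-2 + \left(4 + S\right)^{2}\right) a = S a \left(-2 + \left(4 + S\right)^{2}\right)$)
$403 - J{\left(Z{\left(1,-1 \right)},n \right)} = 403 - 1^{-1} \left(-14\right) \left(-2 + \left(4 + 1^{-1}\right)^{2}\right) = 403 - 1 \left(-14\right) \left(-2 + \left(4 + 1\right)^{2}\right) = 403 - 1 \left(-14\right) \left(-2 + 5^{2}\right) = 403 - 1 \left(-14\right) \left(-2 + 25\right) = 403 - 1 \left(-14\right) 23 = 403 - -322 = 403 + 322 = 725$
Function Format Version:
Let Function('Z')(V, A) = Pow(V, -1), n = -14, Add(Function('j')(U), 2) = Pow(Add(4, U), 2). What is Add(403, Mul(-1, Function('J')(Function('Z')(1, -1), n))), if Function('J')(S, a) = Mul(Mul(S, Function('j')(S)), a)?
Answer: 725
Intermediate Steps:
Function('j')(U) = Add(-2, Pow(Add(4, U), 2))
Function('J')(S, a) = Mul(S, a, Add(-2, Pow(Add(4, S), 2))) (Function('J')(S, a) = Mul(Mul(S, Add(-2, Pow(Add(4, S), 2))), a) = Mul(S, a, Add(-2, Pow(Add(4, S), 2))))
Add(403, Mul(-1, Function('J')(Function('Z')(1, -1), n))) = Add(403, Mul(-1, Mul(Pow(1, -1), -14, Add(-2, Pow(Add(4, Pow(1, -1)), 2))))) = Add(403, Mul(-1, Mul(1, -14, Add(-2, Pow(Add(4, 1), 2))))) = Add(403, Mul(-1, Mul(1, -14, Add(-2, Pow(5, 2))))) = Add(403, Mul(-1, Mul(1, -14, Add(-2, 25)))) = Add(403, Mul(-1, Mul(1, -14, 23))) = Add(403, Mul(-1, -322)) = Add(403, 322) = 725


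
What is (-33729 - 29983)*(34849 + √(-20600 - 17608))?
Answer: -2220299488 - 509696*I*√597 ≈ -2.2203e+9 - 1.2454e+7*I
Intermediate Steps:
(-33729 - 29983)*(34849 + √(-20600 - 17608)) = -63712*(34849 + √(-38208)) = -63712*(34849 + 8*I*√597) = -2220299488 - 509696*I*√597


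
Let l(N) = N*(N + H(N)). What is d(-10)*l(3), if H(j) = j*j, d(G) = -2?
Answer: -72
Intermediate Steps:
H(j) = j**2
l(N) = N*(N + N**2)
d(-10)*l(3) = -2*3**2*(1 + 3) = -18*4 = -2*36 = -72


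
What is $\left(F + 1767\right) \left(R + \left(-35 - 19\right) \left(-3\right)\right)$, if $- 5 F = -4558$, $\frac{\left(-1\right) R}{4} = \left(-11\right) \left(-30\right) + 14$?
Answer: $- \frac{16259102}{5} \approx -3.2518 \cdot 10^{6}$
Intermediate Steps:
$R = -1376$ ($R = - 4 \left(\left(-11\right) \left(-30\right) + 14\right) = - 4 \left(330 + 14\right) = \left(-4\right) 344 = -1376$)
$F = \frac{4558}{5}$ ($F = \left(- \frac{1}{5}\right) \left(-4558\right) = \frac{4558}{5} \approx 911.6$)
$\left(F + 1767\right) \left(R + \left(-35 - 19\right) \left(-3\right)\right) = \left(\frac{4558}{5} + 1767\right) \left(-1376 + \left(-35 - 19\right) \left(-3\right)\right) = \frac{13393 \left(-1376 - -162\right)}{5} = \frac{13393 \left(-1376 + 162\right)}{5} = \frac{13393}{5} \left(-1214\right) = - \frac{16259102}{5}$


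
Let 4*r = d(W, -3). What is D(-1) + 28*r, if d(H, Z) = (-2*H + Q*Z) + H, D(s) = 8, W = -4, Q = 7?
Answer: -111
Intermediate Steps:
d(H, Z) = -H + 7*Z (d(H, Z) = (-2*H + 7*Z) + H = -H + 7*Z)
r = -17/4 (r = (-1*(-4) + 7*(-3))/4 = (4 - 21)/4 = (¼)*(-17) = -17/4 ≈ -4.2500)
D(-1) + 28*r = 8 + 28*(-17/4) = 8 - 119 = -111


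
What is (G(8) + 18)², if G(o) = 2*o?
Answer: 1156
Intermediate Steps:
(G(8) + 18)² = (2*8 + 18)² = (16 + 18)² = 34² = 1156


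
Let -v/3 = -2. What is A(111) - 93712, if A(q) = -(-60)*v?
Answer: -93352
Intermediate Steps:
v = 6 (v = -3*(-2) = 6)
A(q) = 360 (A(q) = -(-60)*6 = -5*(-72) = 360)
A(111) - 93712 = 360 - 93712 = -93352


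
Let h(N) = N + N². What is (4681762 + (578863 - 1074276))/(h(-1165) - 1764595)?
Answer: -4186349/408535 ≈ -10.247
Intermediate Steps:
(4681762 + (578863 - 1074276))/(h(-1165) - 1764595) = (4681762 + (578863 - 1074276))/(-1165*(1 - 1165) - 1764595) = (4681762 - 495413)/(-1165*(-1164) - 1764595) = 4186349/(1356060 - 1764595) = 4186349/(-408535) = 4186349*(-1/408535) = -4186349/408535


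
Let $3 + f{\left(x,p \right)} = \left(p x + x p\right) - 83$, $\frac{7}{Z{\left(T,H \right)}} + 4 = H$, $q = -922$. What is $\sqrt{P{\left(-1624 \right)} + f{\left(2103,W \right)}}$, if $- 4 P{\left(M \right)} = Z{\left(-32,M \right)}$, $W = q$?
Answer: $\frac{i \sqrt{10278236856063}}{1628} \approx 1969.3 i$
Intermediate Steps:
$W = -922$
$Z{\left(T,H \right)} = \frac{7}{-4 + H}$
$P{\left(M \right)} = - \frac{7}{4 \left(-4 + M\right)}$ ($P{\left(M \right)} = - \frac{7 \frac{1}{-4 + M}}{4} = - \frac{7}{4 \left(-4 + M\right)}$)
$f{\left(x,p \right)} = -86 + 2 p x$ ($f{\left(x,p \right)} = -3 - \left(83 - p x - x p\right) = -3 + \left(\left(p x + p x\right) - 83\right) = -3 + \left(2 p x - 83\right) = -3 + \left(-83 + 2 p x\right) = -86 + 2 p x$)
$\sqrt{P{\left(-1624 \right)} + f{\left(2103,W \right)}} = \sqrt{- \frac{7}{-16 + 4 \left(-1624\right)} + \left(-86 + 2 \left(-922\right) 2103\right)} = \sqrt{- \frac{7}{-16 - 6496} - 3878018} = \sqrt{- \frac{7}{-6512} - 3878018} = \sqrt{\left(-7\right) \left(- \frac{1}{6512}\right) - 3878018} = \sqrt{\frac{7}{6512} - 3878018} = \sqrt{- \frac{25253653209}{6512}} = \frac{i \sqrt{10278236856063}}{1628}$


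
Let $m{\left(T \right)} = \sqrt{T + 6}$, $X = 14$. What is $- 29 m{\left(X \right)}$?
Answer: $- 58 \sqrt{5} \approx -129.69$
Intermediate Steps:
$m{\left(T \right)} = \sqrt{6 + T}$
$- 29 m{\left(X \right)} = - 29 \sqrt{6 + 14} = - 29 \sqrt{20} = - 29 \cdot 2 \sqrt{5} = - 58 \sqrt{5}$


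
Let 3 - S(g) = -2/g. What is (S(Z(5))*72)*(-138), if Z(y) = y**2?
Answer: -765072/25 ≈ -30603.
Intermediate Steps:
S(g) = 3 + 2/g (S(g) = 3 - (-2)/g = 3 + 2/g)
(S(Z(5))*72)*(-138) = ((3 + 2/(5**2))*72)*(-138) = ((3 + 2/25)*72)*(-138) = ((77/25)*72)*(-138) = (5544/25)*(-138) = -765072/25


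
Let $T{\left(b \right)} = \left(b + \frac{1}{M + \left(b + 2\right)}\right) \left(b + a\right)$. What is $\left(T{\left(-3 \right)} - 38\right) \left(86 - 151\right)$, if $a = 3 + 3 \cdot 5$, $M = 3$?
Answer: $\frac{9815}{2} \approx 4907.5$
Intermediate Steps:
$a = 18$ ($a = 3 + 15 = 18$)
$T{\left(b \right)} = \left(18 + b\right) \left(b + \frac{1}{5 + b}\right)$ ($T{\left(b \right)} = \left(b + \frac{1}{3 + \left(b + 2\right)}\right) \left(b + 18\right) = \left(b + \frac{1}{3 + \left(2 + b\right)}\right) \left(18 + b\right) = \left(b + \frac{1}{5 + b}\right) \left(18 + b\right) = \left(18 + b\right) \left(b + \frac{1}{5 + b}\right)$)
$\left(T{\left(-3 \right)} - 38\right) \left(86 - 151\right) = \left(\frac{18 + \left(-3\right)^{3} + 23 \left(-3\right)^{2} + 91 \left(-3\right)}{5 - 3} - 38\right) \left(86 - 151\right) = \left(\frac{18 - 27 + 23 \cdot 9 - 273}{2} - 38\right) \left(-65\right) = \left(\frac{18 - 27 + 207 - 273}{2} - 38\right) \left(-65\right) = \left(\frac{1}{2} \left(-75\right) - 38\right) \left(-65\right) = \left(- \frac{75}{2} - 38\right) \left(-65\right) = \left(- \frac{151}{2}\right) \left(-65\right) = \frac{9815}{2}$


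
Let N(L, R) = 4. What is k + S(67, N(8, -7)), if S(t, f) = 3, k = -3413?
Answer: -3410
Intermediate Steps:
k + S(67, N(8, -7)) = -3413 + 3 = -3410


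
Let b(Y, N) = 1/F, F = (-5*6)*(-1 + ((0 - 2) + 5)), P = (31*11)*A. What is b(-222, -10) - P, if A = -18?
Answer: 368279/60 ≈ 6138.0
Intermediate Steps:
P = -6138 (P = (31*11)*(-18) = 341*(-18) = -6138)
F = -60 (F = -30*(-1 + (-2 + 5)) = -30*(-1 + 3) = -30*2 = -60)
b(Y, N) = -1/60 (b(Y, N) = 1/(-60) = -1/60)
b(-222, -10) - P = -1/60 - 1*(-6138) = -1/60 + 6138 = 368279/60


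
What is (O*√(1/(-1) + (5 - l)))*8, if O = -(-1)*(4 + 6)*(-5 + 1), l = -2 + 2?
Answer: -640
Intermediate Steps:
l = 0
O = -40 (O = -(-1)*10*(-4) = -(-1)*(-40) = -1*40 = -40)
(O*√(1/(-1) + (5 - l)))*8 = -40*√(1/(-1) + (5 - 1*0))*8 = -40*√(-1 + (5 + 0))*8 = -40*√(-1 + 5)*8 = -40*√4*8 = -40*2*8 = -80*8 = -640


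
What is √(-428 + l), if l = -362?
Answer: I*√790 ≈ 28.107*I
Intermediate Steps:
√(-428 + l) = √(-428 - 362) = √(-790) = I*√790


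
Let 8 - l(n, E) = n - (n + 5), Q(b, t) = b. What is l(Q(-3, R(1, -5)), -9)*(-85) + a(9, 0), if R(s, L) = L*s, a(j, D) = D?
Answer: -1105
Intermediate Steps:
l(n, E) = 13 (l(n, E) = 8 - (n - (n + 5)) = 8 - (n - (5 + n)) = 8 - (n + (-5 - n)) = 8 - 1*(-5) = 8 + 5 = 13)
l(Q(-3, R(1, -5)), -9)*(-85) + a(9, 0) = 13*(-85) + 0 = -1105 + 0 = -1105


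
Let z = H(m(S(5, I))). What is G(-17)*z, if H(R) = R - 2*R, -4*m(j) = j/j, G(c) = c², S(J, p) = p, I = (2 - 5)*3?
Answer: 289/4 ≈ 72.250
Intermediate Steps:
I = -9 (I = -3*3 = -9)
m(j) = -¼ (m(j) = -j/(4*j) = -¼*1 = -¼)
H(R) = -R
z = ¼ (z = -1*(-¼) = ¼ ≈ 0.25000)
G(-17)*z = (-17)²*(¼) = 289*(¼) = 289/4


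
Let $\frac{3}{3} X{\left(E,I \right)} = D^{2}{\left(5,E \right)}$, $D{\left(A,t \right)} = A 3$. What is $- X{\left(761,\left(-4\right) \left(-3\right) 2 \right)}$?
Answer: $-225$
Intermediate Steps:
$D{\left(A,t \right)} = 3 A$
$X{\left(E,I \right)} = 225$ ($X{\left(E,I \right)} = \left(3 \cdot 5\right)^{2} = 15^{2} = 225$)
$- X{\left(761,\left(-4\right) \left(-3\right) 2 \right)} = \left(-1\right) 225 = -225$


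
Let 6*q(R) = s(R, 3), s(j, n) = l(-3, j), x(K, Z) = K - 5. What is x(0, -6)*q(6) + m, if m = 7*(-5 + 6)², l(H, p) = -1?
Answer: 47/6 ≈ 7.8333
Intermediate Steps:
x(K, Z) = -5 + K
s(j, n) = -1
q(R) = -⅙ (q(R) = (⅙)*(-1) = -⅙)
m = 7 (m = 7*1² = 7*1 = 7)
x(0, -6)*q(6) + m = (-5 + 0)*(-⅙) + 7 = -5*(-⅙) + 7 = ⅚ + 7 = 47/6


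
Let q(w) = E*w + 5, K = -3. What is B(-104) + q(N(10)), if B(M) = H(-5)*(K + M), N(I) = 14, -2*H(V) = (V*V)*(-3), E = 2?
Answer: -7959/2 ≈ -3979.5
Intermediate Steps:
H(V) = 3*V²/2 (H(V) = -V*V*(-3)/2 = -V²*(-3)/2 = -(-3)*V²/2 = 3*V²/2)
B(M) = -225/2 + 75*M/2 (B(M) = ((3/2)*(-5)²)*(-3 + M) = ((3/2)*25)*(-3 + M) = 75*(-3 + M)/2 = -225/2 + 75*M/2)
q(w) = 5 + 2*w (q(w) = 2*w + 5 = 5 + 2*w)
B(-104) + q(N(10)) = (-225/2 + (75/2)*(-104)) + (5 + 2*14) = (-225/2 - 3900) + (5 + 28) = -8025/2 + 33 = -7959/2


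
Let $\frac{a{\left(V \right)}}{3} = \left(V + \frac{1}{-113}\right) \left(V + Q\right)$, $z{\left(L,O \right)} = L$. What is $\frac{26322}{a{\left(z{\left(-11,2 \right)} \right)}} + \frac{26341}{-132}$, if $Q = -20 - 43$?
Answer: $- \frac{71686691}{379731} \approx -188.78$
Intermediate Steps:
$Q = -63$ ($Q = -20 - 43 = -63$)
$a{\left(V \right)} = 3 \left(-63 + V\right) \left(- \frac{1}{113} + V\right)$ ($a{\left(V \right)} = 3 \left(V + \frac{1}{-113}\right) \left(V - 63\right) = 3 \left(V - \frac{1}{113}\right) \left(-63 + V\right) = 3 \left(- \frac{1}{113} + V\right) \left(-63 + V\right) = 3 \left(-63 + V\right) \left(- \frac{1}{113} + V\right)$)
$\frac{26322}{a{\left(z{\left(-11,2 \right)} \right)}} + \frac{26341}{-132} = \frac{26322}{\frac{189}{113} + 3 \left(-11\right)^{2} - - \frac{234960}{113}} + \frac{26341}{-132} = \frac{26322}{\frac{189}{113} + 3 \cdot 121 + \frac{234960}{113}} + 26341 \left(- \frac{1}{132}\right) = \frac{26322}{\frac{189}{113} + 363 + \frac{234960}{113}} - \frac{26341}{132} = \frac{26322}{\frac{276168}{113}} - \frac{26341}{132} = 26322 \cdot \frac{113}{276168} - \frac{26341}{132} = \frac{495731}{46028} - \frac{26341}{132} = - \frac{71686691}{379731}$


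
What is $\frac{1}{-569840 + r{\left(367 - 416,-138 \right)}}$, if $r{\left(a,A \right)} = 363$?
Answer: $- \frac{1}{569477} \approx -1.756 \cdot 10^{-6}$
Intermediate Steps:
$\frac{1}{-569840 + r{\left(367 - 416,-138 \right)}} = \frac{1}{-569840 + 363} = \frac{1}{-569477} = - \frac{1}{569477}$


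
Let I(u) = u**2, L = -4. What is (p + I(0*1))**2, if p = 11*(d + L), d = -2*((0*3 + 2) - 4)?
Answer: 0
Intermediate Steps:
d = 4 (d = -2*((0 + 2) - 4) = -2*(2 - 4) = -2*(-2) = 4)
p = 0 (p = 11*(4 - 4) = 11*0 = 0)
(p + I(0*1))**2 = (0 + (0*1)**2)**2 = (0 + 0**2)**2 = (0 + 0)**2 = 0**2 = 0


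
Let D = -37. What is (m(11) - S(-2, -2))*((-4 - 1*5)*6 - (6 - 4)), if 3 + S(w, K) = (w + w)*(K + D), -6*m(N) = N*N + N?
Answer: 9800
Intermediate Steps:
m(N) = -N/6 - N²/6 (m(N) = -(N*N + N)/6 = -(N² + N)/6 = -(N + N²)/6 = -N/6 - N²/6)
S(w, K) = -3 + 2*w*(-37 + K) (S(w, K) = -3 + (w + w)*(K - 37) = -3 + (2*w)*(-37 + K) = -3 + 2*w*(-37 + K))
(m(11) - S(-2, -2))*((-4 - 1*5)*6 - (6 - 4)) = (-⅙*11*(1 + 11) - (-3 - 74*(-2) + 2*(-2)*(-2)))*((-4 - 1*5)*6 - (6 - 4)) = (-⅙*11*12 - (-3 + 148 + 8))*((-4 - 5)*6 - 1*2) = (-22 - 1*153)*(-9*6 - 2) = (-22 - 153)*(-54 - 2) = -175*(-56) = 9800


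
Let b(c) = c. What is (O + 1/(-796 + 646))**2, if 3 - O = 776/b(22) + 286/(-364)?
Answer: 33078879376/33350625 ≈ 991.85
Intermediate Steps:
O = -4849/154 (O = 3 - (776/22 + 286/(-364)) = 3 - (776*(1/22) + 286*(-1/364)) = 3 - (388/11 - 11/14) = 3 - 1*5311/154 = 3 - 5311/154 = -4849/154 ≈ -31.487)
(O + 1/(-796 + 646))**2 = (-4849/154 + 1/(-796 + 646))**2 = (-4849/154 + 1/(-150))**2 = (-4849/154 - 1/150)**2 = (-181876/5775)**2 = 33078879376/33350625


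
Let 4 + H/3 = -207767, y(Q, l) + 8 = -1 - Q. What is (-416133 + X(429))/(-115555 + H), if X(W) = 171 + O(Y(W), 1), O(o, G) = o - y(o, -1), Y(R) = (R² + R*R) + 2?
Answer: -320215/738868 ≈ -0.43339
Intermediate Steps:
Y(R) = 2 + 2*R² (Y(R) = (R² + R²) + 2 = 2*R² + 2 = 2 + 2*R²)
y(Q, l) = -9 - Q (y(Q, l) = -8 + (-1 - Q) = -9 - Q)
O(o, G) = 9 + 2*o (O(o, G) = o - (-9 - o) = o + (9 + o) = 9 + 2*o)
H = -623313 (H = -12 + 3*(-207767) = -12 - 623301 = -623313)
X(W) = 184 + 4*W² (X(W) = 171 + (9 + 2*(2 + 2*W²)) = 171 + (9 + (4 + 4*W²)) = 171 + (13 + 4*W²) = 184 + 4*W²)
(-416133 + X(429))/(-115555 + H) = (-416133 + (184 + 4*429²))/(-115555 - 623313) = (-416133 + (184 + 4*184041))/(-738868) = (-416133 + (184 + 736164))*(-1/738868) = (-416133 + 736348)*(-1/738868) = 320215*(-1/738868) = -320215/738868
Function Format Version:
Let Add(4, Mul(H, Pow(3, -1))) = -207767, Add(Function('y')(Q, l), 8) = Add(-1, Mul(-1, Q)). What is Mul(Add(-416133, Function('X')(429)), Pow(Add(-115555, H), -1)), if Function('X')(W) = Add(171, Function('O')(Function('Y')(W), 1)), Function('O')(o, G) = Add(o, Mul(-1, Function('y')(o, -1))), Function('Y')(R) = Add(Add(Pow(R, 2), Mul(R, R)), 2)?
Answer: Rational(-320215, 738868) ≈ -0.43339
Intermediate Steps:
Function('Y')(R) = Add(2, Mul(2, Pow(R, 2))) (Function('Y')(R) = Add(Add(Pow(R, 2), Pow(R, 2)), 2) = Add(Mul(2, Pow(R, 2)), 2) = Add(2, Mul(2, Pow(R, 2))))
Function('y')(Q, l) = Add(-9, Mul(-1, Q)) (Function('y')(Q, l) = Add(-8, Add(-1, Mul(-1, Q))) = Add(-9, Mul(-1, Q)))
Function('O')(o, G) = Add(9, Mul(2, o)) (Function('O')(o, G) = Add(o, Mul(-1, Add(-9, Mul(-1, o)))) = Add(o, Add(9, o)) = Add(9, Mul(2, o)))
H = -623313 (H = Add(-12, Mul(3, -207767)) = Add(-12, -623301) = -623313)
Function('X')(W) = Add(184, Mul(4, Pow(W, 2))) (Function('X')(W) = Add(171, Add(9, Mul(2, Add(2, Mul(2, Pow(W, 2)))))) = Add(171, Add(9, Add(4, Mul(4, Pow(W, 2))))) = Add(171, Add(13, Mul(4, Pow(W, 2)))) = Add(184, Mul(4, Pow(W, 2))))
Mul(Add(-416133, Function('X')(429)), Pow(Add(-115555, H), -1)) = Mul(Add(-416133, Add(184, Mul(4, Pow(429, 2)))), Pow(Add(-115555, -623313), -1)) = Mul(Add(-416133, Add(184, Mul(4, 184041))), Pow(-738868, -1)) = Mul(Add(-416133, Add(184, 736164)), Rational(-1, 738868)) = Mul(Add(-416133, 736348), Rational(-1, 738868)) = Mul(320215, Rational(-1, 738868)) = Rational(-320215, 738868)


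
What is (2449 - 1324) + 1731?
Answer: 2856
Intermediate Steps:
(2449 - 1324) + 1731 = 1125 + 1731 = 2856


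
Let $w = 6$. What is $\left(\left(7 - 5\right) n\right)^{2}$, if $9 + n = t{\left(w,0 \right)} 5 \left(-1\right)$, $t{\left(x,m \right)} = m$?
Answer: $324$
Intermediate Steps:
$n = -9$ ($n = -9 + 0 \cdot 5 \left(-1\right) = -9 + 0 \left(-1\right) = -9 + 0 = -9$)
$\left(\left(7 - 5\right) n\right)^{2} = \left(\left(7 - 5\right) \left(-9\right)\right)^{2} = \left(2 \left(-9\right)\right)^{2} = \left(-18\right)^{2} = 324$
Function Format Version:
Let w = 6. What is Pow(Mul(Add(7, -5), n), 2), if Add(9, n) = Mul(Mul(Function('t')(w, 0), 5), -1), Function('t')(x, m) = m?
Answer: 324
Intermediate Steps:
n = -9 (n = Add(-9, Mul(Mul(0, 5), -1)) = Add(-9, Mul(0, -1)) = Add(-9, 0) = -9)
Pow(Mul(Add(7, -5), n), 2) = Pow(Mul(Add(7, -5), -9), 2) = Pow(Mul(2, -9), 2) = Pow(-18, 2) = 324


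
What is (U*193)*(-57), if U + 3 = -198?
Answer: 2211201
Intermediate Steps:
U = -201 (U = -3 - 198 = -201)
(U*193)*(-57) = -201*193*(-57) = -38793*(-57) = 2211201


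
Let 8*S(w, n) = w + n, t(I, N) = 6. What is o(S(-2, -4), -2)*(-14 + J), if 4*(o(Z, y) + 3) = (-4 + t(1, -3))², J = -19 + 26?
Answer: 14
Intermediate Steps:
S(w, n) = n/8 + w/8 (S(w, n) = (w + n)/8 = (n + w)/8 = n/8 + w/8)
J = 7
o(Z, y) = -2 (o(Z, y) = -3 + (-4 + 6)²/4 = -3 + (¼)*2² = -3 + (¼)*4 = -3 + 1 = -2)
o(S(-2, -4), -2)*(-14 + J) = -2*(-14 + 7) = -2*(-7) = 14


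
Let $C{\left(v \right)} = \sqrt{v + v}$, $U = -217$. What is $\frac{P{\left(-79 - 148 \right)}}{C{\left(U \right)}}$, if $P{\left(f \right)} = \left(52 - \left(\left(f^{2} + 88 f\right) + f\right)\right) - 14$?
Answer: $\frac{15644 i \sqrt{434}}{217} \approx 1501.9 i$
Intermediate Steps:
$C{\left(v \right)} = \sqrt{2} \sqrt{v}$ ($C{\left(v \right)} = \sqrt{2 v} = \sqrt{2} \sqrt{v}$)
$P{\left(f \right)} = 38 - f^{2} - 89 f$ ($P{\left(f \right)} = \left(52 - \left(f^{2} + 89 f\right)\right) - 14 = \left(52 - f^{2} - 89 f\right) - 14 = 38 - f^{2} - 89 f$)
$\frac{P{\left(-79 - 148 \right)}}{C{\left(U \right)}} = \frac{38 - \left(-79 - 148\right)^{2} - 89 \left(-79 - 148\right)}{\sqrt{2} \sqrt{-217}} = \frac{38 - \left(-79 - 148\right)^{2} - 89 \left(-79 - 148\right)}{\sqrt{2} i \sqrt{217}} = \frac{38 - \left(-227\right)^{2} - -20203}{i \sqrt{434}} = \left(38 - 51529 + 20203\right) \left(- \frac{i \sqrt{434}}{434}\right) = - 31288 \left(- \frac{i \sqrt{434}}{434}\right) = \frac{15644 i \sqrt{434}}{217}$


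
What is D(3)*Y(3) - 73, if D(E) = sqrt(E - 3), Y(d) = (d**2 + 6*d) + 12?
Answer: -73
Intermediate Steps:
Y(d) = 12 + d**2 + 6*d
D(E) = sqrt(-3 + E)
D(3)*Y(3) - 73 = sqrt(-3 + 3)*(12 + 3**2 + 6*3) - 73 = sqrt(0)*(12 + 9 + 18) - 73 = 0*39 - 73 = 0 - 73 = -73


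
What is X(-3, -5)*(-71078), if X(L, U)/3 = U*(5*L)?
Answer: -15992550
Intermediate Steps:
X(L, U) = 15*L*U (X(L, U) = 3*(U*(5*L)) = 3*(5*L*U) = 15*L*U)
X(-3, -5)*(-71078) = (15*(-3)*(-5))*(-71078) = 225*(-71078) = -15992550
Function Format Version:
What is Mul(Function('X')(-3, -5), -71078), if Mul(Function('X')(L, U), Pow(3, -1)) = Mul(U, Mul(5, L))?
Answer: -15992550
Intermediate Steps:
Function('X')(L, U) = Mul(15, L, U) (Function('X')(L, U) = Mul(3, Mul(U, Mul(5, L))) = Mul(3, Mul(5, L, U)) = Mul(15, L, U))
Mul(Function('X')(-3, -5), -71078) = Mul(Mul(15, -3, -5), -71078) = Mul(225, -71078) = -15992550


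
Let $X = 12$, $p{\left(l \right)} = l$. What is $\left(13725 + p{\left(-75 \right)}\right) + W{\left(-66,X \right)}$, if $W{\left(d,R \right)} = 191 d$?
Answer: $1044$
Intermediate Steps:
$\left(13725 + p{\left(-75 \right)}\right) + W{\left(-66,X \right)} = \left(13725 - 75\right) + 191 \left(-66\right) = 13650 - 12606 = 1044$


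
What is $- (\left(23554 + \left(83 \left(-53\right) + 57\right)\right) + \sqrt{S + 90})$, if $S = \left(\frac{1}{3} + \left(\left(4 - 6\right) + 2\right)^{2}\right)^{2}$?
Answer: $-19212 - \frac{\sqrt{811}}{3} \approx -19222.0$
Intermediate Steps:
$S = \frac{1}{9}$ ($S = \left(\frac{1}{3} + \left(\left(4 - 6\right) + 2\right)^{2}\right)^{2} = \left(\frac{1}{3} + \left(-2 + 2\right)^{2}\right)^{2} = \left(\frac{1}{3} + 0^{2}\right)^{2} = \left(\frac{1}{3} + 0\right)^{2} = \left(\frac{1}{3}\right)^{2} = \frac{1}{9} \approx 0.11111$)
$- (\left(23554 + \left(83 \left(-53\right) + 57\right)\right) + \sqrt{S + 90}) = - (\left(23554 + \left(83 \left(-53\right) + 57\right)\right) + \sqrt{\frac{1}{9} + 90}) = - (\left(23554 + \left(-4399 + 57\right)\right) + \sqrt{\frac{811}{9}}) = - (\left(23554 - 4342\right) + \frac{\sqrt{811}}{3}) = - (19212 + \frac{\sqrt{811}}{3}) = -19212 - \frac{\sqrt{811}}{3}$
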